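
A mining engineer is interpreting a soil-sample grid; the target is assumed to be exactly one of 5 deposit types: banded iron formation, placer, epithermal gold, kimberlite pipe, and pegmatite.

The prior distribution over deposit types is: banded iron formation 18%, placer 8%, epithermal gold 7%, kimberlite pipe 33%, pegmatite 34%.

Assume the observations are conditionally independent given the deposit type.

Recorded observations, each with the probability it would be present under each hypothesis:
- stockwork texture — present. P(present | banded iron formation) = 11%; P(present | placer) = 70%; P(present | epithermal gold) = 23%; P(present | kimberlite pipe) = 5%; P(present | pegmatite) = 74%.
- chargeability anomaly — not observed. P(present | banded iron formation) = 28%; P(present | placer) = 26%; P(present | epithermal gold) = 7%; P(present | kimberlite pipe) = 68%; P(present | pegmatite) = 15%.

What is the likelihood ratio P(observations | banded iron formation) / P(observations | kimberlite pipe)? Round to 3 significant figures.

4.95

The Bayes factor is the ratio of the joint likelihoods of the evidence pattern under the two hypotheses (using 1 − P(present | H) for each absent observation).
  banded iron formation: 0.11 × (1 − 0.28) = 0.0792
  kimberlite pipe: 0.05 × (1 − 0.68) = 0.016
Bayes factor = 0.0792 / 0.016 ≈ 4.95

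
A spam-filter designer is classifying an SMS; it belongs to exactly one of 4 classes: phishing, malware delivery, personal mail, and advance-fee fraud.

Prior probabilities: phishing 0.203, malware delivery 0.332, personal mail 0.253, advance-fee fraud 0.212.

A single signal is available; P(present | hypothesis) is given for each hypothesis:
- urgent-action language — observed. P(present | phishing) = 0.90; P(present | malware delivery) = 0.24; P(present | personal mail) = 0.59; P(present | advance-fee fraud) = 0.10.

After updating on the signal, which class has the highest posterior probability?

For each hypothesis, the unnormalized posterior weight is prior × likelihood:
  phishing: 0.203 × 0.90 = 0.1827
  malware delivery: 0.332 × 0.24 = 0.07968
  personal mail: 0.253 × 0.59 = 0.14927
  advance-fee fraud: 0.212 × 0.10 = 0.0212
Marginal likelihood of the evidence = 0.43285.
P(phishing | evidence) ≈ 0.1827 / 0.43285 ≈ 0.422
P(malware delivery | evidence) ≈ 0.07968 / 0.43285 ≈ 0.184
P(personal mail | evidence) ≈ 0.14927 / 0.43285 ≈ 0.345
P(advance-fee fraud | evidence) ≈ 0.0212 / 0.43285 ≈ 0.049
The largest is 0.422, so phishing is most probable.

phishing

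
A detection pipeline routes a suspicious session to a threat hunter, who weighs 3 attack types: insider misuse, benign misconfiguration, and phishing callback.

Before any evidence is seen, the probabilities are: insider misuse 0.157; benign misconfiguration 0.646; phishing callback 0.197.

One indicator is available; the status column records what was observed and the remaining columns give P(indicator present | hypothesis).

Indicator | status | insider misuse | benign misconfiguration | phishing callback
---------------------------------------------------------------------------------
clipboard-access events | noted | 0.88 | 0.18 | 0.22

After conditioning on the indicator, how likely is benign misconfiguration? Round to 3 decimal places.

Multiply each prior by the likelihood of the indicator:
  insider misuse: 0.157 × 0.88 = 0.13816
  benign misconfiguration: 0.646 × 0.18 = 0.11628
  phishing callback: 0.197 × 0.22 = 0.04334
Normalizing constant Z = 0.13816 + 0.11628 + 0.04334 = 0.29778.
P(benign misconfiguration | evidence) = 0.11628 / 0.29778 ≈ 0.390.

0.390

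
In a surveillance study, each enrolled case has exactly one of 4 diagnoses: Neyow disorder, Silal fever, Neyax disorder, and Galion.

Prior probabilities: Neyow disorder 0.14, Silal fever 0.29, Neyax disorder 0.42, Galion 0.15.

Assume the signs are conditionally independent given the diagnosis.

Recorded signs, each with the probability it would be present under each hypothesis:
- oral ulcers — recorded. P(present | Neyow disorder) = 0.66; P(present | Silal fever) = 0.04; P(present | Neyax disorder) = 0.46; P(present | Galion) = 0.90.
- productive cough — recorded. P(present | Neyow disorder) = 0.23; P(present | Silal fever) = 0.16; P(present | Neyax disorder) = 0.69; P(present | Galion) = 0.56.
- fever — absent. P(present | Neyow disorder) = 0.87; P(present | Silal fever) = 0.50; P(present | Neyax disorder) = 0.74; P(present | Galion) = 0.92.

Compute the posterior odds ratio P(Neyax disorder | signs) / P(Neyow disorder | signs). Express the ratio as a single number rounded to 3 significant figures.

Unnormalized posterior weight (prior times the sign likelihoods) for each of the two hypotheses (using 1 − P(present | H) for each absent sign):
  Neyax disorder: 0.42 × 0.46 × 0.69 × (1 − 0.74) = 0.03466
  Neyow disorder: 0.14 × 0.66 × 0.23 × (1 − 0.87) = 0.0027628
Posterior odds = 0.03466 / 0.0027628 ≈ 12.5.

12.5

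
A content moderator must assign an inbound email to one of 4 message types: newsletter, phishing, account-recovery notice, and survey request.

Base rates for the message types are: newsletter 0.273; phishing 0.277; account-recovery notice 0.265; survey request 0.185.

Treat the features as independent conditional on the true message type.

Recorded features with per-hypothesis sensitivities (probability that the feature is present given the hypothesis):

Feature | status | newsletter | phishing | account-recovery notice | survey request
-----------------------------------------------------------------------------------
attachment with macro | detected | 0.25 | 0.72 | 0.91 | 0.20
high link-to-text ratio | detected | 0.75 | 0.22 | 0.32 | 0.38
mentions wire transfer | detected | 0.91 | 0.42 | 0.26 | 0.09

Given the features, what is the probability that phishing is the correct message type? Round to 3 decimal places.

Multiply each prior by the joint likelihood of the feature pattern:
  newsletter: 0.273 × 0.25 × 0.75 × 0.91 = 0.046581
  phishing: 0.277 × 0.72 × 0.22 × 0.42 = 0.018428
  account-recovery notice: 0.265 × 0.91 × 0.32 × 0.26 = 0.020064
  survey request: 0.185 × 0.20 × 0.38 × 0.09 = 0.0012654
Normalizing constant Z = 0.046581 + 0.018428 + 0.020064 + 0.0012654 = 0.086338.
P(phishing | evidence) = 0.018428 / 0.086338 ≈ 0.213.

0.213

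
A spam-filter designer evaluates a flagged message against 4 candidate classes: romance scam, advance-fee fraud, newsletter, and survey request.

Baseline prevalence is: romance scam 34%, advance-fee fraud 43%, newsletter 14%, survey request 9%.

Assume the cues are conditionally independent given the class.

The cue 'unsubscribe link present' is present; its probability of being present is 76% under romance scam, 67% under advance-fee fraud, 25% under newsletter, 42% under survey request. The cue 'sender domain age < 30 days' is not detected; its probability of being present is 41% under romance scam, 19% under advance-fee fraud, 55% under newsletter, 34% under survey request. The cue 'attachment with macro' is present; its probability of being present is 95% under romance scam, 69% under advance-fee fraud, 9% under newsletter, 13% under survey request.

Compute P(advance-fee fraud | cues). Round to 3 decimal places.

0.519

Multiply each prior by the joint likelihood of the cue pattern (using 1 − P(present | H) for each absent cue):
  romance scam: 0.34 × 0.76 × (1 − 0.41) × 0.95 = 0.14483
  advance-fee fraud: 0.43 × 0.67 × (1 − 0.19) × 0.69 = 0.16102
  newsletter: 0.14 × 0.25 × (1 − 0.55) × 0.09 = 0.0014175
  survey request: 0.09 × 0.42 × (1 − 0.34) × 0.13 = 0.0032432
The unnormalized weights sum to 0.31051.
P(advance-fee fraud | evidence) = 0.16102 / 0.31051 ≈ 0.519.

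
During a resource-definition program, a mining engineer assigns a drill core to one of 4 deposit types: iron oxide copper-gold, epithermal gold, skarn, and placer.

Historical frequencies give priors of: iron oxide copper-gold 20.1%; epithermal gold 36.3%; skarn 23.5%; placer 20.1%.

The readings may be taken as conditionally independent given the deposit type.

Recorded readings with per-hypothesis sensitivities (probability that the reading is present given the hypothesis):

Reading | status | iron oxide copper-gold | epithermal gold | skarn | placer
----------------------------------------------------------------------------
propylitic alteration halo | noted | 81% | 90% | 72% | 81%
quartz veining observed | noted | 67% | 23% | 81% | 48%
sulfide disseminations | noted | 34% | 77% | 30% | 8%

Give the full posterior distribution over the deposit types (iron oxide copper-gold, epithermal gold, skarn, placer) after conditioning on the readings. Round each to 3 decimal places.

Multiply each prior by the joint likelihood of the reading pattern:
  iron oxide copper-gold: 0.201 × 0.81 × 0.67 × 0.34 = 0.037088
  epithermal gold: 0.363 × 0.90 × 0.23 × 0.77 = 0.057859
  skarn: 0.235 × 0.72 × 0.81 × 0.30 = 0.041116
  placer: 0.201 × 0.81 × 0.48 × 0.08 = 0.0062519
Marginal likelihood of the evidence = 0.14231.
P(iron oxide copper-gold | evidence) = 0.037088 / 0.14231 ≈ 0.261
P(epithermal gold | evidence) = 0.057859 / 0.14231 ≈ 0.407
P(skarn | evidence) = 0.041116 / 0.14231 ≈ 0.289
P(placer | evidence) = 0.0062519 / 0.14231 ≈ 0.044

0.261, 0.407, 0.289, 0.044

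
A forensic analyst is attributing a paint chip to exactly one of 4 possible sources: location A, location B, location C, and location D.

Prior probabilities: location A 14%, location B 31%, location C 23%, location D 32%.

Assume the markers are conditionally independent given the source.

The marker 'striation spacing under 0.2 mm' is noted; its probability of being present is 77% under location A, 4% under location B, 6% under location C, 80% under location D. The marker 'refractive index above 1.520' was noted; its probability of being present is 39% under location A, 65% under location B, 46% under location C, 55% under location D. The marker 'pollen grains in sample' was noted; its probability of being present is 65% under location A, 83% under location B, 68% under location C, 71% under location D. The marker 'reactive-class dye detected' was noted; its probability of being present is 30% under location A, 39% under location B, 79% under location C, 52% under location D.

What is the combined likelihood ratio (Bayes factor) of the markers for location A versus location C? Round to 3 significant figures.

Take the product of per-marker likelihoods under each hypothesis, then divide.
  location A: 0.77 × 0.39 × 0.65 × 0.30 = 0.058558
  location C: 0.06 × 0.46 × 0.68 × 0.79 = 0.014827
Bayes factor = 0.058558 / 0.014827 ≈ 3.95

3.95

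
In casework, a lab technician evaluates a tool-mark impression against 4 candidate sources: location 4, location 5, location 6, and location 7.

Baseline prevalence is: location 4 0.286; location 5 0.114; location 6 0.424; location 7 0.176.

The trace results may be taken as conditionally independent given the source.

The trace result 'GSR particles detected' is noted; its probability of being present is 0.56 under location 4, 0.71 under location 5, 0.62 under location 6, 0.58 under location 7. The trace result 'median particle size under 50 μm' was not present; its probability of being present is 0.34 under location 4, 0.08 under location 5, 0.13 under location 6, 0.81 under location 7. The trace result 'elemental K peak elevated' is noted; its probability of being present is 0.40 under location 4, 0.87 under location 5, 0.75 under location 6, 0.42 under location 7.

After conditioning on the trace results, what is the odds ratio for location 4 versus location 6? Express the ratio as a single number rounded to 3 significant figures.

Posterior odds equal prior odds times the likelihood ratio; only the two competing hypotheses matter (using 1 − P(present | H) for each absent trace result).
  location 4: 0.286 × 0.56 × (1 − 0.34) × 0.40 = 0.042282
  location 6: 0.424 × 0.62 × (1 − 0.13) × 0.75 = 0.17153
Posterior odds = 0.042282 / 0.17153 ≈ 0.247.

0.247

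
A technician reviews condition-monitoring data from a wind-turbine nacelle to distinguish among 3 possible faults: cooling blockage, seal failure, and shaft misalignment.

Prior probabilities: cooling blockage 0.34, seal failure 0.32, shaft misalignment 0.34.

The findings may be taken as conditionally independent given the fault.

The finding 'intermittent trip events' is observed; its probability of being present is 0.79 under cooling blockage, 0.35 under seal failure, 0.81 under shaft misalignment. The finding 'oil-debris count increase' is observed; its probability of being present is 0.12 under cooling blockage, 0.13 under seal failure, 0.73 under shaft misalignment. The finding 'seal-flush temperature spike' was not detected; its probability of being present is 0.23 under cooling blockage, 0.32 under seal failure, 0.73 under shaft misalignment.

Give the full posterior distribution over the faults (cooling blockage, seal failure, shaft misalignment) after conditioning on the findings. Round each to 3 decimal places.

0.279, 0.111, 0.610

By Bayes' rule with conditional independence, the unnormalized weight for each hypothesis is prior × ∏ likelihoods (using 1 − P(present | H) for each absent finding):
  cooling blockage: 0.34 × 0.79 × 0.12 × (1 − 0.23) = 0.024819
  seal failure: 0.32 × 0.35 × 0.13 × (1 − 0.32) = 0.0099008
  shaft misalignment: 0.34 × 0.81 × 0.73 × (1 − 0.73) = 0.054281
Marginal likelihood of the evidence = 0.089001.
P(cooling blockage | evidence) = 0.024819 / 0.089001 ≈ 0.279
P(seal failure | evidence) = 0.0099008 / 0.089001 ≈ 0.111
P(shaft misalignment | evidence) = 0.054281 / 0.089001 ≈ 0.610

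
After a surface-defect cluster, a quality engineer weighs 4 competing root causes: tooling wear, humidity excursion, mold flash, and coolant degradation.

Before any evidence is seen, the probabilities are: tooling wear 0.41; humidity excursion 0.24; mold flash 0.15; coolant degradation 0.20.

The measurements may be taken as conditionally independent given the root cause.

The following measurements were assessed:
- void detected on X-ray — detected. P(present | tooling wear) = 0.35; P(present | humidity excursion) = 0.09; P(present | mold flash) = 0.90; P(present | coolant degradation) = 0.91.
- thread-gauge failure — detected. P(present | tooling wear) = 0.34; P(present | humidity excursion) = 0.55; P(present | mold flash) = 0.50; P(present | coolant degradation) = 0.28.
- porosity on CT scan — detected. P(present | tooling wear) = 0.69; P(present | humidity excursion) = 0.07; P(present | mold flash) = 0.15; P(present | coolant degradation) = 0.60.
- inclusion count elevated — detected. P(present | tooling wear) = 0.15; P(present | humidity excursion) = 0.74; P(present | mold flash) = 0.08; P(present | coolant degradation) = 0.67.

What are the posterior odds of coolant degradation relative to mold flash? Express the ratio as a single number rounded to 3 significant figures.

25.3

Posterior odds equal prior odds times the likelihood ratio; only the two competing hypotheses matter.
  coolant degradation: 0.20 × 0.91 × 0.28 × 0.60 × 0.67 = 0.020486
  mold flash: 0.15 × 0.90 × 0.50 × 0.15 × 0.08 = 0.00081
Posterior odds = 0.020486 / 0.00081 ≈ 25.3.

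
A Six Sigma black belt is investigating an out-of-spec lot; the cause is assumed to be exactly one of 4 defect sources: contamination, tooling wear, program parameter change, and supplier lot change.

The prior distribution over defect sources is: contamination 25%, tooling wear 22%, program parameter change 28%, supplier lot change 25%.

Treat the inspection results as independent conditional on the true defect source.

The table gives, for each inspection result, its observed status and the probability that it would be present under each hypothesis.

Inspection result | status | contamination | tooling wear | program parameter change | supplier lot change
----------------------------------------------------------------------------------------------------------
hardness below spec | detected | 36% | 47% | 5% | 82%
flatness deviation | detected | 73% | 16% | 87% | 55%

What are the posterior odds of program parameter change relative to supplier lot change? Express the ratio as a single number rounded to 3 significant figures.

0.108

The normalizing constant cancels in an odds ratio, so compute prior × likelihood for the two hypotheses only:
  program parameter change: 0.28 × 0.05 × 0.87 = 0.01218
  supplier lot change: 0.25 × 0.82 × 0.55 = 0.11275
Posterior odds = 0.01218 / 0.11275 ≈ 0.108.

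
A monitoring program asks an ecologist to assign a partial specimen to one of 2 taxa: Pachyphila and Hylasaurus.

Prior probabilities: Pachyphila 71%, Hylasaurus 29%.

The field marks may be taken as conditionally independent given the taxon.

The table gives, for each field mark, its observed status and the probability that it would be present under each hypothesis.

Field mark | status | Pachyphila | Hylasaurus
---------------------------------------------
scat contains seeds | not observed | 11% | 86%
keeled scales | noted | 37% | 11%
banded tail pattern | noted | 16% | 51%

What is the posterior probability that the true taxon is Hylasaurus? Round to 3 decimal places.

Multiply each prior by the joint likelihood of the field mark pattern (using 1 − P(present | H) for each absent field mark):
  Pachyphila: 0.71 × (1 − 0.11) × 0.37 × 0.16 = 0.037408
  Hylasaurus: 0.29 × (1 − 0.86) × 0.11 × 0.51 = 0.0022777
The unnormalized weights sum to 0.039686.
P(Hylasaurus | evidence) = 0.0022777 / 0.039686 ≈ 0.057.

0.057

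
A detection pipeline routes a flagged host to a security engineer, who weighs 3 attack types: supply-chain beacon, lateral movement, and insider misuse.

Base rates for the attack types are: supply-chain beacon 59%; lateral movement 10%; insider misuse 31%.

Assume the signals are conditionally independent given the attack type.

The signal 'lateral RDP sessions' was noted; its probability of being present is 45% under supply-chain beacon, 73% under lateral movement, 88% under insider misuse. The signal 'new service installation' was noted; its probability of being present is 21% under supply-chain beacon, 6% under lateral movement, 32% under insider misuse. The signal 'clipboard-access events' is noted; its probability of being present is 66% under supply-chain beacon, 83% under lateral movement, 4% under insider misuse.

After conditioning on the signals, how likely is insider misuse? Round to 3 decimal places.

By Bayes' rule with conditional independence, the unnormalized weight for each hypothesis is prior × ∏ likelihoods:
  supply-chain beacon: 0.59 × 0.45 × 0.21 × 0.66 = 0.036798
  lateral movement: 0.10 × 0.73 × 0.06 × 0.83 = 0.0036354
  insider misuse: 0.31 × 0.88 × 0.32 × 0.04 = 0.0034918
Marginal likelihood of the evidence = 0.043926.
P(insider misuse | evidence) = 0.0034918 / 0.043926 ≈ 0.079.

0.079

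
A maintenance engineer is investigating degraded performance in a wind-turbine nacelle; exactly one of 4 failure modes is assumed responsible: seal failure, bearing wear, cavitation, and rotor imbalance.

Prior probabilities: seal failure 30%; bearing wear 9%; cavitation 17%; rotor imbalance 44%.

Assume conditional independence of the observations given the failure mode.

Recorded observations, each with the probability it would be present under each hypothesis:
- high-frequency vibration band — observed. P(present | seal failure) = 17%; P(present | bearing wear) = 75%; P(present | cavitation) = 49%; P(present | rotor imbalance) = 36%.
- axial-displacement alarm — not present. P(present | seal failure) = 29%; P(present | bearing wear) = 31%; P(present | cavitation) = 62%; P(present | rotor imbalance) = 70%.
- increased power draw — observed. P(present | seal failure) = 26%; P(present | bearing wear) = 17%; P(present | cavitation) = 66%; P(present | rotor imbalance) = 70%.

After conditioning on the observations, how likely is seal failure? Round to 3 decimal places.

0.132

Multiply each prior by the joint likelihood of the evidence pattern (using 1 − P(present | H) for each absent observation):
  seal failure: 0.30 × 0.17 × (1 − 0.29) × 0.26 = 0.0094146
  bearing wear: 0.09 × 0.75 × (1 − 0.31) × 0.17 = 0.0079177
  cavitation: 0.17 × 0.49 × (1 − 0.62) × 0.66 = 0.020892
  rotor imbalance: 0.44 × 0.36 × (1 − 0.70) × 0.70 = 0.033264
The unnormalized weights sum to 0.071488.
P(seal failure | evidence) = 0.0094146 / 0.071488 ≈ 0.132.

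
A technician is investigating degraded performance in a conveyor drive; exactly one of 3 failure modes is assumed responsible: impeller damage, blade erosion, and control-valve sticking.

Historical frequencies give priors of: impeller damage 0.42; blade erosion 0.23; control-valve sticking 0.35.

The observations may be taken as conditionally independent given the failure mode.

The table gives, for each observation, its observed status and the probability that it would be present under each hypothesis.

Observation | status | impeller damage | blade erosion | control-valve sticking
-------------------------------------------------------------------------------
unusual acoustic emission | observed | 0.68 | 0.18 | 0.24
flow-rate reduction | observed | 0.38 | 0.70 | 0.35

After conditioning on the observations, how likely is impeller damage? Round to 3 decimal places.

By Bayes' rule with conditional independence, the unnormalized weight for each hypothesis is prior × ∏ likelihoods:
  impeller damage: 0.42 × 0.68 × 0.38 = 0.10853
  blade erosion: 0.23 × 0.18 × 0.70 = 0.02898
  control-valve sticking: 0.35 × 0.24 × 0.35 = 0.0294
Marginal likelihood of the evidence = 0.16691.
P(impeller damage | evidence) = 0.10853 / 0.16691 ≈ 0.650.

0.650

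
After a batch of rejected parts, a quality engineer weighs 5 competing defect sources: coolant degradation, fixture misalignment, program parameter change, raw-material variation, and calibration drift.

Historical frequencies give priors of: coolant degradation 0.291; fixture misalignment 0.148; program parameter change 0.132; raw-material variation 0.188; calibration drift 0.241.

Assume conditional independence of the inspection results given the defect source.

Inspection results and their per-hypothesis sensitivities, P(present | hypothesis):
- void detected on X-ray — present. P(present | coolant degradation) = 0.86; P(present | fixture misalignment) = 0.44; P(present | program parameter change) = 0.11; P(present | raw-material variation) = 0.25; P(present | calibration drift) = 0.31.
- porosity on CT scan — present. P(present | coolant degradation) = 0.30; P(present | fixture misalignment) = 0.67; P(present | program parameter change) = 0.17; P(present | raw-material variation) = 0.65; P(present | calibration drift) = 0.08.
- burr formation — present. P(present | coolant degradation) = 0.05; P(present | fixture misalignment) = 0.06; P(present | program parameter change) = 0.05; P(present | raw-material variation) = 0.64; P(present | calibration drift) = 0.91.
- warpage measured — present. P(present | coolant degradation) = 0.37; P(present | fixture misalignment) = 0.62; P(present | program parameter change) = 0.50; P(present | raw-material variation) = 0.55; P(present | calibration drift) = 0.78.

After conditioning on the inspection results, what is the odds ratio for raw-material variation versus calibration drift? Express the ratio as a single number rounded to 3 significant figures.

2.53

Posterior odds equal prior odds times the likelihood ratio; only the two competing hypotheses matter.
  raw-material variation: 0.188 × 0.25 × 0.65 × 0.64 × 0.55 = 0.010754
  calibration drift: 0.241 × 0.31 × 0.08 × 0.91 × 0.78 = 0.0042423
Odds(raw-material variation : calibration drift) = 0.010754 / 0.0042423 ≈ 2.53.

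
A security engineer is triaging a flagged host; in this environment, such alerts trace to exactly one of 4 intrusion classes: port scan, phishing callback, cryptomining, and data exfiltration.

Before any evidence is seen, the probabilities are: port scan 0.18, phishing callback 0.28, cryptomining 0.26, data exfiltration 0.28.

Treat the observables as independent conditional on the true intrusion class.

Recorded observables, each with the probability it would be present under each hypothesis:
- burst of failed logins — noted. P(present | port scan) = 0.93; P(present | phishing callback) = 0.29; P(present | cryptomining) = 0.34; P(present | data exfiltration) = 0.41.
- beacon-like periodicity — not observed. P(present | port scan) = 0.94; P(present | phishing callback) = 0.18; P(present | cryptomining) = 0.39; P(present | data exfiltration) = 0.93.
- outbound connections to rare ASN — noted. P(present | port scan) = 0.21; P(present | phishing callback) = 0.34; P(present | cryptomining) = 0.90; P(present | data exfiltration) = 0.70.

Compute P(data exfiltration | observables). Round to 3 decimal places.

Multiply each prior by the joint likelihood of the observable pattern (using 1 − P(present | H) for each absent observable):
  port scan: 0.18 × 0.93 × (1 − 0.94) × 0.21 = 0.0021092
  phishing callback: 0.28 × 0.29 × (1 − 0.18) × 0.34 = 0.022639
  cryptomining: 0.26 × 0.34 × (1 − 0.39) × 0.90 = 0.048532
  data exfiltration: 0.28 × 0.41 × (1 − 0.93) × 0.70 = 0.0056252
The unnormalized weights sum to 0.078905.
P(data exfiltration | evidence) = 0.0056252 / 0.078905 ≈ 0.071.

0.071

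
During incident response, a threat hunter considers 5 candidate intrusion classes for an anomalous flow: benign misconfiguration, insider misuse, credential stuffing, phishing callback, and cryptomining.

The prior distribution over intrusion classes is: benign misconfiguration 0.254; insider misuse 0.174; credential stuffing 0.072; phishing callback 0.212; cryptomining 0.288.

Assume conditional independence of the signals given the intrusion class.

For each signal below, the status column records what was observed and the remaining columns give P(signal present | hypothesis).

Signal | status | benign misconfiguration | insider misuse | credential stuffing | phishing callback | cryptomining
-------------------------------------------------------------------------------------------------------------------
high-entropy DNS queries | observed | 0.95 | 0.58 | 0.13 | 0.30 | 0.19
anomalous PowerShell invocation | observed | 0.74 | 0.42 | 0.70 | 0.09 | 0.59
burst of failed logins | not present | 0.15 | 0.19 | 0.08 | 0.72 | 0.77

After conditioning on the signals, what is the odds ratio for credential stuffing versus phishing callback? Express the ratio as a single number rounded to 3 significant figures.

The normalizing constant cancels in an odds ratio, so compute prior × likelihood for the two hypotheses only (using 1 − P(present | H) for each absent signal):
  credential stuffing: 0.072 × 0.13 × 0.70 × (1 − 0.08) = 0.0060278
  phishing callback: 0.212 × 0.30 × 0.09 × (1 − 0.72) = 0.0016027
Posterior odds = 0.0060278 / 0.0016027 ≈ 3.76.

3.76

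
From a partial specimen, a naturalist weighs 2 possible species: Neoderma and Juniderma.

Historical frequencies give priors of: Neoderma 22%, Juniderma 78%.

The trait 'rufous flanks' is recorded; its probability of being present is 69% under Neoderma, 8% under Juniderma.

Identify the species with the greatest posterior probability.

Multiply each prior by the likelihood of the trait:
  Neoderma: 0.22 × 0.69 = 0.1518
  Juniderma: 0.78 × 0.08 = 0.0624
The unnormalized weights sum to 0.2142.
P(Neoderma | evidence) ≈ 0.1518 / 0.2142 ≈ 0.709
P(Juniderma | evidence) ≈ 0.0624 / 0.2142 ≈ 0.291
The largest is 0.709, so Neoderma is most probable.

Neoderma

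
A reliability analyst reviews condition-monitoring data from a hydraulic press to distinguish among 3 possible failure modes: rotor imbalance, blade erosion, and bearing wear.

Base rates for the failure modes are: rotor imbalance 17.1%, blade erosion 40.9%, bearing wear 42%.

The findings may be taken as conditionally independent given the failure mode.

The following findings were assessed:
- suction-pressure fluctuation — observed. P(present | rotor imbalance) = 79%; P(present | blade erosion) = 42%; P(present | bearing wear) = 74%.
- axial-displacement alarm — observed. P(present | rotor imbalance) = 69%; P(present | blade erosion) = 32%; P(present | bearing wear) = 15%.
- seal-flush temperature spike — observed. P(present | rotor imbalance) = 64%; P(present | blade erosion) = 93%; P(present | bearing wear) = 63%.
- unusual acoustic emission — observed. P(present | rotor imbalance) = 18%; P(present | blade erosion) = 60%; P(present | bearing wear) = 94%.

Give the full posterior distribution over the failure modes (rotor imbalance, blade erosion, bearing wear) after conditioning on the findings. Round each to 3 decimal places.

For each hypothesis, the unnormalized posterior weight is prior × product of the finding likelihoods:
  rotor imbalance: 0.171 × 0.79 × 0.69 × 0.64 × 0.18 = 0.010738
  blade erosion: 0.409 × 0.42 × 0.32 × 0.93 × 0.60 = 0.030673
  bearing wear: 0.420 × 0.74 × 0.15 × 0.63 × 0.94 = 0.027608
Normalizing constant Z = 0.010738 + 0.030673 + 0.027608 = 0.069019.
P(rotor imbalance | evidence) = 0.010738 / 0.069019 ≈ 0.156
P(blade erosion | evidence) = 0.030673 / 0.069019 ≈ 0.444
P(bearing wear | evidence) = 0.027608 / 0.069019 ≈ 0.400

0.156, 0.444, 0.400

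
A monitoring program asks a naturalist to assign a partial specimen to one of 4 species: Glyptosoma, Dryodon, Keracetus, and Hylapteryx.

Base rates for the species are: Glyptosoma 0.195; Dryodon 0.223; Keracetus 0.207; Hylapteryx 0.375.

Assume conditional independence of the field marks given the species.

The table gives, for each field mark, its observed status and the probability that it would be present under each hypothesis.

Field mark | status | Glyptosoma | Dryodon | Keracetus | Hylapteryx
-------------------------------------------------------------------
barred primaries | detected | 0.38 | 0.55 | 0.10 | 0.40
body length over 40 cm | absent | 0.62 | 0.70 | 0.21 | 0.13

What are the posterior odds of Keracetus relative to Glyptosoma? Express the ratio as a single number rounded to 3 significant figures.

0.581

Posterior odds equal prior odds times the likelihood ratio; only the two competing hypotheses matter (using 1 − P(present | H) for each absent field mark).
  Keracetus: 0.207 × 0.10 × (1 − 0.21) = 0.016353
  Glyptosoma: 0.195 × 0.38 × (1 − 0.62) = 0.028158
Odds(Keracetus : Glyptosoma) = 0.016353 / 0.028158 ≈ 0.581.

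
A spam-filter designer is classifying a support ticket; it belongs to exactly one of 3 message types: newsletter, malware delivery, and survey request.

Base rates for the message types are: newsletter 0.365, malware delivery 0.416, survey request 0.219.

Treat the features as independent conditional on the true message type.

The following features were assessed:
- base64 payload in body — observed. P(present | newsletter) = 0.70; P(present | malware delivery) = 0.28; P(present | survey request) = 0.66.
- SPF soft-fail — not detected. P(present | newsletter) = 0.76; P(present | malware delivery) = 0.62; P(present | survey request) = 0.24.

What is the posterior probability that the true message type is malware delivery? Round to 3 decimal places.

0.205

Multiply each prior by the joint likelihood of the feature pattern (using 1 − P(present | H) for each absent feature):
  newsletter: 0.365 × 0.70 × (1 − 0.76) = 0.06132
  malware delivery: 0.416 × 0.28 × (1 − 0.62) = 0.044262
  survey request: 0.219 × 0.66 × (1 − 0.24) = 0.10985
The unnormalized weights sum to 0.21543.
P(malware delivery | evidence) = 0.044262 / 0.21543 ≈ 0.205.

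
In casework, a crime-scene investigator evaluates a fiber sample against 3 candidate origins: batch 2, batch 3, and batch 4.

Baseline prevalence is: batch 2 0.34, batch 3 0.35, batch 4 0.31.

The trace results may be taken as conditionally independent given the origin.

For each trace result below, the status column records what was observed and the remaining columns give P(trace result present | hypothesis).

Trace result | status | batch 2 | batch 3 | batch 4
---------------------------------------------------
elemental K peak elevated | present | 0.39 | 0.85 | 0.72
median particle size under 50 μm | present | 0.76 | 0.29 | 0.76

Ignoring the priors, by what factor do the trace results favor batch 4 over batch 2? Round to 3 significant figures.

1.85

Joint likelihood of the trace result pattern under each hypothesis:
  batch 4: 0.72 × 0.76 = 0.5472
  batch 2: 0.39 × 0.76 = 0.2964
Bayes factor = 0.5472 / 0.2964 ≈ 1.85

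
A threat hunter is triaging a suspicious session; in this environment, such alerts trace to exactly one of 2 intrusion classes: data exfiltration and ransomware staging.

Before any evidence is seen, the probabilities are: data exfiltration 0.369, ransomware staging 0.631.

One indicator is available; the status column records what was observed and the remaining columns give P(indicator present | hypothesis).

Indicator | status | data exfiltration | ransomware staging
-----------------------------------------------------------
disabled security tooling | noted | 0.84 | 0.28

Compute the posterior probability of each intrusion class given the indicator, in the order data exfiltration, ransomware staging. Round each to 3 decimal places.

By Bayes' rule, the unnormalized weight for each hypothesis is prior × likelihood:
  data exfiltration: 0.369 × 0.84 = 0.30996
  ransomware staging: 0.631 × 0.28 = 0.17668
Normalizing constant Z = 0.30996 + 0.17668 = 0.48664.
P(data exfiltration | evidence) = 0.30996 / 0.48664 ≈ 0.637
P(ransomware staging | evidence) = 0.17668 / 0.48664 ≈ 0.363

0.637, 0.363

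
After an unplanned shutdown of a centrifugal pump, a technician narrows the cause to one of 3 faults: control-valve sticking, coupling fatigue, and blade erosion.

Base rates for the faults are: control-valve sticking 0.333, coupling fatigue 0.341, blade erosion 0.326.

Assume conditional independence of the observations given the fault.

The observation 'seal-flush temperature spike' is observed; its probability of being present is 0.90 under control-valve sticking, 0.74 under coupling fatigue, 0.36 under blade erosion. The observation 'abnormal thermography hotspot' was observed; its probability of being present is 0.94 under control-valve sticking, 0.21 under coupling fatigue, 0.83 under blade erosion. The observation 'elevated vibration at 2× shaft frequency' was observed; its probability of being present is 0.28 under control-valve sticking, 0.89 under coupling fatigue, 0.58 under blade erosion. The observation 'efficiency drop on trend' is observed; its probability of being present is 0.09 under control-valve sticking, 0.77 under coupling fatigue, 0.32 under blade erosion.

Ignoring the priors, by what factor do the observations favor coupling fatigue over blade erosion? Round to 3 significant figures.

Joint likelihood of the evidence pattern under each hypothesis:
  coupling fatigue: 0.74 × 0.21 × 0.89 × 0.77 = 0.1065
  blade erosion: 0.36 × 0.83 × 0.58 × 0.32 = 0.055457
Bayes factor = 0.1065 / 0.055457 ≈ 1.92

1.92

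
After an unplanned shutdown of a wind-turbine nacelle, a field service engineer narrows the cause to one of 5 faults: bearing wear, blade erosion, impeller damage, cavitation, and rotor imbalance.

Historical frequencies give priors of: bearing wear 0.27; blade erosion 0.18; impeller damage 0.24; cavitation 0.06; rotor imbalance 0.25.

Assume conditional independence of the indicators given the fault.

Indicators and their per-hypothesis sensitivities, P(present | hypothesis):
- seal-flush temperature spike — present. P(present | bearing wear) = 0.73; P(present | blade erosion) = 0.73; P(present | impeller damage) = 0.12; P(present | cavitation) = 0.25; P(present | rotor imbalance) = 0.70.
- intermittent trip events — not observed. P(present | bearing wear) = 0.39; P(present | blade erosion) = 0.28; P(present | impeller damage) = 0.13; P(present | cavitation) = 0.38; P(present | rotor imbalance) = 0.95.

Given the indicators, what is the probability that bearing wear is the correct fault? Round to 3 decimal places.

For each hypothesis, the unnormalized posterior weight is prior × product of the indicator likelihoods (using 1 − P(present | H) for each absent indicator):
  bearing wear: 0.27 × 0.73 × (1 − 0.39) = 0.12023
  blade erosion: 0.18 × 0.73 × (1 − 0.28) = 0.094608
  impeller damage: 0.24 × 0.12 × (1 − 0.13) = 0.025056
  cavitation: 0.06 × 0.25 × (1 − 0.38) = 0.0093
  rotor imbalance: 0.25 × 0.70 × (1 − 0.95) = 0.00875
Marginal likelihood of the evidence = 0.25794.
P(bearing wear | evidence) = 0.12023 / 0.25794 ≈ 0.466.

0.466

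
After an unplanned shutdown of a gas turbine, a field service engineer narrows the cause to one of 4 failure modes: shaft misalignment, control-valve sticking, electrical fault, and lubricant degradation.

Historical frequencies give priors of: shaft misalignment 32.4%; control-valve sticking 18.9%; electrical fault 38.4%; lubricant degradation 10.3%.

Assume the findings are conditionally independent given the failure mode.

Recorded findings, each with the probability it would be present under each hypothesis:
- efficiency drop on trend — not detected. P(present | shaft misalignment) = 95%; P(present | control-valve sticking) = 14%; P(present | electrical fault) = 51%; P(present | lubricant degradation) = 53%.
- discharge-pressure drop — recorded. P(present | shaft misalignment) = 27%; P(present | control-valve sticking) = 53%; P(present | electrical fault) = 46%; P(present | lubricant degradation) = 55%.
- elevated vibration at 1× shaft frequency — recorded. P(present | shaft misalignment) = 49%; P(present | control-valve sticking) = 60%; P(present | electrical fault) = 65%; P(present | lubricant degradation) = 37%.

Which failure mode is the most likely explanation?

electrical fault

By Bayes' rule with conditional independence, the unnormalized weight for each hypothesis is prior × ∏ likelihoods (using 1 − P(present | H) for each absent finding):
  shaft misalignment: 0.324 × (1 − 0.95) × 0.27 × 0.49 = 0.0021433
  control-valve sticking: 0.189 × (1 − 0.14) × 0.53 × 0.60 = 0.051688
  electrical fault: 0.384 × (1 − 0.51) × 0.46 × 0.65 = 0.05626
  lubricant degradation: 0.103 × (1 − 0.53) × 0.55 × 0.37 = 0.0098514
Normalizing constant Z = 0.0021433 + 0.051688 + 0.05626 + 0.0098514 = 0.11994.
P(shaft misalignment | evidence) ≈ 0.0021433 / 0.11994 ≈ 0.018
P(control-valve sticking | evidence) ≈ 0.051688 / 0.11994 ≈ 0.431
P(electrical fault | evidence) ≈ 0.05626 / 0.11994 ≈ 0.469
P(lubricant degradation | evidence) ≈ 0.0098514 / 0.11994 ≈ 0.082
The largest is 0.469, so electrical fault is most probable.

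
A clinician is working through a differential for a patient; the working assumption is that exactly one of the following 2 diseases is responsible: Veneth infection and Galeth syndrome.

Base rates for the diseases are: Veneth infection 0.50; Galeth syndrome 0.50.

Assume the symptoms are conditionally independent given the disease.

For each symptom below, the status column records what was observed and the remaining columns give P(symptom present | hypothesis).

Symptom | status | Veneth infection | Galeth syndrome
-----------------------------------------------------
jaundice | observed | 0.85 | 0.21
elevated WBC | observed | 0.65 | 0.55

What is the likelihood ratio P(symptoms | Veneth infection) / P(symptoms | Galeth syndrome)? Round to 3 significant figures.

Joint likelihood of the symptom pattern under each hypothesis:
  Veneth infection: 0.85 × 0.65 = 0.5525
  Galeth syndrome: 0.21 × 0.55 = 0.1155
Bayes factor = 0.5525 / 0.1155 ≈ 4.78

4.78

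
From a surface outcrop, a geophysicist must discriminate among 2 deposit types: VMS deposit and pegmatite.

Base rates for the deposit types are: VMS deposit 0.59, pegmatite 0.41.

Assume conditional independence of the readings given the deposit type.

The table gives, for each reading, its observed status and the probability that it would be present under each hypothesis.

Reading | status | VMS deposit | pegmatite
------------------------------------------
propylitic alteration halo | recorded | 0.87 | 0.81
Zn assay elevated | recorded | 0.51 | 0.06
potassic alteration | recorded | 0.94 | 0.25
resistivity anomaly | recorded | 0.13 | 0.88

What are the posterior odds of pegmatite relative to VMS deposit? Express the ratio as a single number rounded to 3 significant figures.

0.137

Unnormalized posterior weight (prior times the reading likelihoods) for each of the two hypotheses:
  pegmatite: 0.41 × 0.81 × 0.06 × 0.25 × 0.88 = 0.0043837
  VMS deposit: 0.59 × 0.87 × 0.51 × 0.94 × 0.13 = 0.03199
Posterior odds = 0.0043837 / 0.03199 ≈ 0.137.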